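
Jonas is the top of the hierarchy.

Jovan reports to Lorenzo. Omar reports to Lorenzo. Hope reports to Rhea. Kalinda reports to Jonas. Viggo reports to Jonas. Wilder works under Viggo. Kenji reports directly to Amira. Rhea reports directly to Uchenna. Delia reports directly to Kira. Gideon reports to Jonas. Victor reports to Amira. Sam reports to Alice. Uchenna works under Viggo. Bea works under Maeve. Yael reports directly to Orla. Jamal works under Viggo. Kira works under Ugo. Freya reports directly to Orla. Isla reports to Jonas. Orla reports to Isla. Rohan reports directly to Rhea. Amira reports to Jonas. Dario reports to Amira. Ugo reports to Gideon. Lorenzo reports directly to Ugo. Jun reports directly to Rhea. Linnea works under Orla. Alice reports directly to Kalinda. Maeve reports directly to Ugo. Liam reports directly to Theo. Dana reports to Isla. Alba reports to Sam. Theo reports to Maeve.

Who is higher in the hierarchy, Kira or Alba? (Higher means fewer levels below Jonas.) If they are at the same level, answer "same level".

Kira is 3 levels below Jonas; Alba is 4. Kira is higher.

Kira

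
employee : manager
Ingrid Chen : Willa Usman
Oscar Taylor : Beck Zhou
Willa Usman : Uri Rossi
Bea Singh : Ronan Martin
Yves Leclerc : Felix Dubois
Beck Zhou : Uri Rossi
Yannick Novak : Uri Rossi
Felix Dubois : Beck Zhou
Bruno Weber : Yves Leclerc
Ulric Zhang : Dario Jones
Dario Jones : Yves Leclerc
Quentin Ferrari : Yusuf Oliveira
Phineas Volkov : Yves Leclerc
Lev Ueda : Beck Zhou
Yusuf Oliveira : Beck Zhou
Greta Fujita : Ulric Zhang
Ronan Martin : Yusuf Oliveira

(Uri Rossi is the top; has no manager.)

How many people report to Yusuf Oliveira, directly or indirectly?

Yusuf Oliveira directly manages Quentin Ferrari, Ronan Martin. Quentin Ferrari has no reports. Under Ronan Martin: Bea Singh (1). So Yusuf Oliveira's organization is 2 direct reports plus everyone under them: 1 + 2 = 3.

3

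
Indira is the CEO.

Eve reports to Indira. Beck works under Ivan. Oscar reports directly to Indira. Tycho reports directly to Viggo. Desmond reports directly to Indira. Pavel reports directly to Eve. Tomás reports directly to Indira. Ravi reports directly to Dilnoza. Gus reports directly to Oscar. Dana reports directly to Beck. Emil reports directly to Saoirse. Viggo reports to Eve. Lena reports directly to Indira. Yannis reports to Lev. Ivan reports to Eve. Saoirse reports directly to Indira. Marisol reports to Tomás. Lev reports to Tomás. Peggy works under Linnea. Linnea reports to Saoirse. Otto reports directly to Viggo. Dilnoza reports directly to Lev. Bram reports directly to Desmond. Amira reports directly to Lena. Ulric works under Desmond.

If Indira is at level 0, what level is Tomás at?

1

Chain from Tomás up to Indira: Tomás → Indira. That is 1 step up, so Tomás is 1 level below Indira.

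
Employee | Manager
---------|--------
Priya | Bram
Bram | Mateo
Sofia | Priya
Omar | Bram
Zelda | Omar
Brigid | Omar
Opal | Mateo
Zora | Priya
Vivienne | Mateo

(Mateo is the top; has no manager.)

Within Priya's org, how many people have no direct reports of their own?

The people in Priya's organization with no one reporting to them are Zora, Sofia. That is 2.

2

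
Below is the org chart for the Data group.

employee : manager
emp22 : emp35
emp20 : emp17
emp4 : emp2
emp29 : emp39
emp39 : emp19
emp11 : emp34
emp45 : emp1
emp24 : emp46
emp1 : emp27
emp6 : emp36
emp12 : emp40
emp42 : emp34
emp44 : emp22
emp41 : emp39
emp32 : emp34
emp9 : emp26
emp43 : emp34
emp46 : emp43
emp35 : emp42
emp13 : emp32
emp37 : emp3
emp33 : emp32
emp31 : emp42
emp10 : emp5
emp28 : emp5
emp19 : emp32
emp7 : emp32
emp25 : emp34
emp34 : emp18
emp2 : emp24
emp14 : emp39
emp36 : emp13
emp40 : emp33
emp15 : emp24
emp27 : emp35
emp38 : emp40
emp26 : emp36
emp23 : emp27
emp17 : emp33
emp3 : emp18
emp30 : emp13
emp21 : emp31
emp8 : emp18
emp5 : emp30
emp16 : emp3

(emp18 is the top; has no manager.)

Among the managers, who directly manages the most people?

Direct-report counts: emp18 has 3; emp3 has 2; emp34 has 5; emp42 has 2; emp31 has 1; emp35 has 2; emp27 has 2; emp1 has 1; emp22 has 1; emp43 has 1; emp46 has 1; emp24 has 2; emp2 has 1; emp32 has 4; emp19 has 1; emp39 has 3; emp33 has 2; emp40 has 2; emp17 has 1; emp13 has 2; emp30 has 1; emp5 has 2; emp36 has 2; emp26 has 1. The largest is 5, held by emp34.

emp34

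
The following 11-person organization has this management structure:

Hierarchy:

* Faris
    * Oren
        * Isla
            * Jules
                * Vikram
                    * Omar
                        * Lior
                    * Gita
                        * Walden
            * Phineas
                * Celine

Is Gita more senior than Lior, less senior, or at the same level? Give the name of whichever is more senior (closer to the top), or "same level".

Gita is 5 levels below Faris; Lior is 6. Gita is higher.

Gita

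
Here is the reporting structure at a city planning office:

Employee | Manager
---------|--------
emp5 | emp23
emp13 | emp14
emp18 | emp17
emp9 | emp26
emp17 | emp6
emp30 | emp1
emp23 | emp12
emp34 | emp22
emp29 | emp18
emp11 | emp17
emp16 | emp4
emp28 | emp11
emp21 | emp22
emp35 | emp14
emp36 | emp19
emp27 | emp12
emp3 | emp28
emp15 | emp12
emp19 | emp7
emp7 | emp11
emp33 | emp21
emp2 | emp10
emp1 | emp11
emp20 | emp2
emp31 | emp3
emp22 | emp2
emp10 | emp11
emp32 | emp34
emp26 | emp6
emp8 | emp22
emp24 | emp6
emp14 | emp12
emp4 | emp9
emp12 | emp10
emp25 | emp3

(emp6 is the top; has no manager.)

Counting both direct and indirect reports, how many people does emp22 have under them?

5

emp22 directly manages emp21, emp34, emp8. Under emp21: emp33 (1). Under emp34: emp32 (1). emp8 has no reports. So emp22's organization is 3 direct reports plus everyone under them: 2 + 2 + 1 = 5.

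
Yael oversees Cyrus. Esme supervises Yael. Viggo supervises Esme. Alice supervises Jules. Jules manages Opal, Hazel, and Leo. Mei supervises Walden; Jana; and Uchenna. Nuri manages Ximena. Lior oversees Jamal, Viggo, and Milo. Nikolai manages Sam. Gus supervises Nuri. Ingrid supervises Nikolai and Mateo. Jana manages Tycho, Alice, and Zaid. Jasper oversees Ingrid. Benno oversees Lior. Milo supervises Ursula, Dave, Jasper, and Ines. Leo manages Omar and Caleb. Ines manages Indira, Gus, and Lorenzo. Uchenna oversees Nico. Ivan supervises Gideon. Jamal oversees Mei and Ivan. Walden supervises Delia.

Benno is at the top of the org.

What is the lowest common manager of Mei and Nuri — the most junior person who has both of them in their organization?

Lior

Mei's chain of managers is Jamal, Lior, Benno. Nuri's chain of managers is Gus, Ines, Milo, Lior, Benno. The first manager that appears in both chains is Lior.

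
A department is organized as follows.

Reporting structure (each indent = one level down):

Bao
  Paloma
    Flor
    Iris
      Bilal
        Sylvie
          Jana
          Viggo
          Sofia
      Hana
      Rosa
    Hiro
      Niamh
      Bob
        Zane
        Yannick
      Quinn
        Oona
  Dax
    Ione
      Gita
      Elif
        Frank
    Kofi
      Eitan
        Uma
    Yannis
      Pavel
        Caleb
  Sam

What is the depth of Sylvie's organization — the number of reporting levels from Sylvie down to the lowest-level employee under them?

1

The longest chain under Sylvie runs Sylvie → Sofia, which is 1 level below Sylvie.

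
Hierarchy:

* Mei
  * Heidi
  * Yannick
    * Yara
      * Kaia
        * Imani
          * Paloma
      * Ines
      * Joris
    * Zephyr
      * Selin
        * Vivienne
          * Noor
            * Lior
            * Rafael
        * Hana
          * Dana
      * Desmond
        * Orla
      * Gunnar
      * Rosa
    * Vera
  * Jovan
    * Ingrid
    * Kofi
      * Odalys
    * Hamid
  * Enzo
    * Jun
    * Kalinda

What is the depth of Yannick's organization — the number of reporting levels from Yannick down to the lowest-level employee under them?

5

The longest chain under Yannick runs Yannick → Zephyr → Selin → Vivienne → Noor → Rafael, which is 5 levels below Yannick.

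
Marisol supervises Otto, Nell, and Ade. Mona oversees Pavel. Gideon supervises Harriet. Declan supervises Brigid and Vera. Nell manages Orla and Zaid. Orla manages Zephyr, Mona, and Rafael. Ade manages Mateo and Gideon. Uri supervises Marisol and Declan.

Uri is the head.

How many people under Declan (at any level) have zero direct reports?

2

The people in Declan's organization with no one reporting to them are Vera, Brigid. That is 2.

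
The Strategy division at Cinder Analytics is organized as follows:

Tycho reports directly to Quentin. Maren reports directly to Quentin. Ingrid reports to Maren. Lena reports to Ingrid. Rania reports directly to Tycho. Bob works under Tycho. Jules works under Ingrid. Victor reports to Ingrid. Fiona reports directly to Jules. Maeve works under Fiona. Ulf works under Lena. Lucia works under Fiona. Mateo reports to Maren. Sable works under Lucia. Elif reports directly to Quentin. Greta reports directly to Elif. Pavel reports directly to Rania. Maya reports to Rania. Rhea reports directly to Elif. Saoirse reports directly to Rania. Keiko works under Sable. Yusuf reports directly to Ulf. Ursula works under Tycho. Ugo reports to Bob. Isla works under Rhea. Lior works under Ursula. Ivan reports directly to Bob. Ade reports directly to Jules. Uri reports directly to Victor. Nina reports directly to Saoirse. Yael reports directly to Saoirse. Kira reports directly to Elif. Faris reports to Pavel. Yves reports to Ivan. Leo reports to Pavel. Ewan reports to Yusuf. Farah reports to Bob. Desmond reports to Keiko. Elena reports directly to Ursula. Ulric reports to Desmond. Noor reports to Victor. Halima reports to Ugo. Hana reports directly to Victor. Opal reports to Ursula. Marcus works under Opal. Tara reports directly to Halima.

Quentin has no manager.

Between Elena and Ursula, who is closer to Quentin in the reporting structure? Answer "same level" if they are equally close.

Elena is 3 levels below Quentin; Ursula is 2. Ursula is higher.

Ursula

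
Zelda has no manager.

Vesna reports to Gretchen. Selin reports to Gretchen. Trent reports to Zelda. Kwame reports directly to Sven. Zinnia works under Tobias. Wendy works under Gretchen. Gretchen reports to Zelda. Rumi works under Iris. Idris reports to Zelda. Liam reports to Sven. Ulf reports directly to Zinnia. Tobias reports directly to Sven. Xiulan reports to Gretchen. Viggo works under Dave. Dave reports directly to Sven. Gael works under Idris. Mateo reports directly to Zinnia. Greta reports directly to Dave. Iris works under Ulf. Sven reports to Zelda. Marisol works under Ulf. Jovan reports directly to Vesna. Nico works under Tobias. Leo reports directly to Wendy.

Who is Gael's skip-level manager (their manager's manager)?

Zelda

Gael reports to Idris, and Idris reports to Zelda. So Gael's skip-level manager is Zelda.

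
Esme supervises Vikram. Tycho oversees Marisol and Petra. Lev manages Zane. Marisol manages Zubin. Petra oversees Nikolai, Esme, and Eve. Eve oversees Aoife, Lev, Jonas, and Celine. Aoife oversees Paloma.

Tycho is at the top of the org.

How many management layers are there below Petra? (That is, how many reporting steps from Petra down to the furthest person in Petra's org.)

The longest chain under Petra runs Petra → Eve → Lev → Zane, which is 3 levels below Petra.

3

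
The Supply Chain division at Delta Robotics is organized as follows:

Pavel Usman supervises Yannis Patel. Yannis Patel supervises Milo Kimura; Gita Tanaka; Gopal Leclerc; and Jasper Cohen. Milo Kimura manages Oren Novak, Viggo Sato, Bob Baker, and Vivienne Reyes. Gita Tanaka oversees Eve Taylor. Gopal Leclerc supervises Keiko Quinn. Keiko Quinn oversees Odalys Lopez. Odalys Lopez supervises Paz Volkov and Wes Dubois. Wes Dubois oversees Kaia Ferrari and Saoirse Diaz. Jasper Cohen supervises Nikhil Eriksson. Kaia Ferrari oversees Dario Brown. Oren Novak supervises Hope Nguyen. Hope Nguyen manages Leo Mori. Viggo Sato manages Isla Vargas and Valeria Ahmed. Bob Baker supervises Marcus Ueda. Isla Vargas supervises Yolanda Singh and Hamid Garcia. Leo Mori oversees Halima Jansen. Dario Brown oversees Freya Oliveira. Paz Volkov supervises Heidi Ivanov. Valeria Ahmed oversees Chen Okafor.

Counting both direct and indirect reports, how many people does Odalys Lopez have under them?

Odalys Lopez directly manages Wes Dubois, Paz Volkov. Under Wes Dubois: Saoirse Diaz, Kaia Ferrari, Dario Brown, Freya Oliveira (4). Under Paz Volkov: Heidi Ivanov (1). So Odalys Lopez's organization is 2 direct reports plus everyone under them: 5 + 2 = 7.

7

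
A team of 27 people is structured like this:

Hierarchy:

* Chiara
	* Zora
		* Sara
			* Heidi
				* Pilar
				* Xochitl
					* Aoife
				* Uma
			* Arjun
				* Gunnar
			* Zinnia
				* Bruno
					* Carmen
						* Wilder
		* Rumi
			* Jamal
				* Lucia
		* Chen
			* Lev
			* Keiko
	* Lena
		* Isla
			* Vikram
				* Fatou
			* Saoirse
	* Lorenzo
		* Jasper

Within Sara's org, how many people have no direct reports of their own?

The people in Sara's organization with no one reporting to them are Wilder, Gunnar, Uma, Aoife, Pilar. That is 5.

5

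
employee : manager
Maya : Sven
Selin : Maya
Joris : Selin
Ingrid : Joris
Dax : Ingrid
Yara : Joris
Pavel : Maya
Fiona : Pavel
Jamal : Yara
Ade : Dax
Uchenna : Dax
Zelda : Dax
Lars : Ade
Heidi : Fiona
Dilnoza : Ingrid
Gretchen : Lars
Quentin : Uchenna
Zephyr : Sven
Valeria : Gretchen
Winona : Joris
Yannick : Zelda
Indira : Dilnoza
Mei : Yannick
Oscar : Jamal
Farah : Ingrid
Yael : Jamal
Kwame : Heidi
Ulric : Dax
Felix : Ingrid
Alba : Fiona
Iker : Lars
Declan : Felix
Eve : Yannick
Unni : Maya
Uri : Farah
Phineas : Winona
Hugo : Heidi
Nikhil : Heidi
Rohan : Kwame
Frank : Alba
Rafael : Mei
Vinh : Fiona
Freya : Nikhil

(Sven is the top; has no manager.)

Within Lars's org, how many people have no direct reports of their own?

2

The people in Lars's organization with no one reporting to them are Iker, Valeria. That is 2.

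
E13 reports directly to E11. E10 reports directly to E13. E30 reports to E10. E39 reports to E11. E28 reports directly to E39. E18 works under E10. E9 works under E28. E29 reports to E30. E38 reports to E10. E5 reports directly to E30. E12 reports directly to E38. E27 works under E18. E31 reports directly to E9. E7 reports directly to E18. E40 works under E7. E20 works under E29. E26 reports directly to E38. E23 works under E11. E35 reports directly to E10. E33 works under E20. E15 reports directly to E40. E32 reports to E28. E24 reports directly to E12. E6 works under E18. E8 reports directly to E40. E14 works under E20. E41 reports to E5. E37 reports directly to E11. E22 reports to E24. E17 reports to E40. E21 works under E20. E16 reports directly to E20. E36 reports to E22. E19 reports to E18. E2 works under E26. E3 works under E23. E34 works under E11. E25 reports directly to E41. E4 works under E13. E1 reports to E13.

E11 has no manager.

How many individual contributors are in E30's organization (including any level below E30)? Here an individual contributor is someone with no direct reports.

The people in E30's organization with no one reporting to them are E25, E16, E21, E14, E33. That is 5.

5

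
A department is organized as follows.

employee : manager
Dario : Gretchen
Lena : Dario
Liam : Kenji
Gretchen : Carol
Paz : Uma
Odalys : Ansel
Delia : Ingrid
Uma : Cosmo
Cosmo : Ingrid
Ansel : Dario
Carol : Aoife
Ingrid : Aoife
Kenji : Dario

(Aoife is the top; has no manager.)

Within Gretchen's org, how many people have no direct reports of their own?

3

The people in Gretchen's organization with no one reporting to them are Lena, Odalys, Liam. That is 3.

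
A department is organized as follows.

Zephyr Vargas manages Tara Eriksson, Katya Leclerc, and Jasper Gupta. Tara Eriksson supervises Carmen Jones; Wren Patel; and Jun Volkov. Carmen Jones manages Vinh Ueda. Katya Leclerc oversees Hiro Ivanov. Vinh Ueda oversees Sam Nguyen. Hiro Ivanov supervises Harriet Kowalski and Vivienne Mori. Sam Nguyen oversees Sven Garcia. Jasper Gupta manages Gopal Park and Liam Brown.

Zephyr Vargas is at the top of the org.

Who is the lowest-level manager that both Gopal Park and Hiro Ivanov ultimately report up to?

Zephyr Vargas

Gopal Park's chain of managers is Jasper Gupta, Zephyr Vargas. Hiro Ivanov's chain of managers is Katya Leclerc, Zephyr Vargas. The first manager that appears in both chains is Zephyr Vargas.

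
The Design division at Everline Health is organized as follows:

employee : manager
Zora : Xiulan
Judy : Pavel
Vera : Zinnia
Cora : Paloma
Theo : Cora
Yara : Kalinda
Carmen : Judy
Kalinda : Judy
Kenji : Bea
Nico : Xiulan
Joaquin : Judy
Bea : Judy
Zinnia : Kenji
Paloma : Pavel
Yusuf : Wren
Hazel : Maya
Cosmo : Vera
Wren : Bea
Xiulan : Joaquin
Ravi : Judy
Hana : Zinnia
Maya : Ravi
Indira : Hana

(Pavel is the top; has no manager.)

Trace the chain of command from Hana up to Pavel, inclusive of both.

Hana -> Zinnia -> Kenji -> Bea -> Judy -> Pavel

Hana reports to Zinnia. Zinnia reports to Kenji. Kenji reports to Bea. Bea reports to Judy. Judy reports to Pavel. Pavel is at the top.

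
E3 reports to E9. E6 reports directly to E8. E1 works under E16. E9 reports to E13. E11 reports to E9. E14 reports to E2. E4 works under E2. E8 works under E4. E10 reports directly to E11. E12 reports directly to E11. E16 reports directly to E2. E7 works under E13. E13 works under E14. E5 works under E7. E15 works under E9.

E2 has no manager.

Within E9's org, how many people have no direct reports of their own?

The people in E9's organization with no one reporting to them are E3, E10, E12, E15. That is 4.

4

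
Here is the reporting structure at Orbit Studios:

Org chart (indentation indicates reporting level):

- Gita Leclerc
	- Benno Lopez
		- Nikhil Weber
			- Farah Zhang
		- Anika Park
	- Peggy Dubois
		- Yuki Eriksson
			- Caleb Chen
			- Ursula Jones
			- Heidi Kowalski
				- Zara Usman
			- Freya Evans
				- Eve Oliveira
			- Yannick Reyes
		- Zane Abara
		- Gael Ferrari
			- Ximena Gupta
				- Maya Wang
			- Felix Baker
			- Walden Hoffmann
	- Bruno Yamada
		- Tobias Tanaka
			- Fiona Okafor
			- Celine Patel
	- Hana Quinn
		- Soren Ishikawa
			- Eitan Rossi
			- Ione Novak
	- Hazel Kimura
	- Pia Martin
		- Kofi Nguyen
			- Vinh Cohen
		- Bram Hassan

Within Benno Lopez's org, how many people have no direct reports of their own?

The people in Benno Lopez's organization with no one reporting to them are Anika Park, Farah Zhang. That is 2.

2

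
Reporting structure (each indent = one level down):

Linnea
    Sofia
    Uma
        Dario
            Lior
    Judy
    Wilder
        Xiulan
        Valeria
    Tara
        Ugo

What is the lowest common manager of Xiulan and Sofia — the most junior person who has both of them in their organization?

Linnea

Xiulan's chain of managers is Wilder, Linnea. Sofia's chain of managers is Linnea. The first manager that appears in both chains is Linnea.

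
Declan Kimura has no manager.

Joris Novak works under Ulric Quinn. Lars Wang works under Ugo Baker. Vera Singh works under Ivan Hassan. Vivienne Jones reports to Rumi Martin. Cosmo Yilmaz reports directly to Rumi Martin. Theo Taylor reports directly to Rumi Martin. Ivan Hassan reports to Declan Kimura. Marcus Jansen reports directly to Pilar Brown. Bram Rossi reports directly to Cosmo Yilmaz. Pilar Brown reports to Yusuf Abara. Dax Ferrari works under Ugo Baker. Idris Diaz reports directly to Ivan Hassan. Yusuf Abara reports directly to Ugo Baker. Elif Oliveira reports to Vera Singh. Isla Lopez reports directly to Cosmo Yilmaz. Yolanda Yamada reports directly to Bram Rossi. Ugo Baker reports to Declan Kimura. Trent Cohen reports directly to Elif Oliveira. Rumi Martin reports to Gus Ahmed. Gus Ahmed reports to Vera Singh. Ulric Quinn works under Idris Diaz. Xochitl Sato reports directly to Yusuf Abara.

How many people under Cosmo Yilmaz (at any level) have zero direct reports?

The people in Cosmo Yilmaz's organization with no one reporting to them are Isla Lopez, Yolanda Yamada. That is 2.

2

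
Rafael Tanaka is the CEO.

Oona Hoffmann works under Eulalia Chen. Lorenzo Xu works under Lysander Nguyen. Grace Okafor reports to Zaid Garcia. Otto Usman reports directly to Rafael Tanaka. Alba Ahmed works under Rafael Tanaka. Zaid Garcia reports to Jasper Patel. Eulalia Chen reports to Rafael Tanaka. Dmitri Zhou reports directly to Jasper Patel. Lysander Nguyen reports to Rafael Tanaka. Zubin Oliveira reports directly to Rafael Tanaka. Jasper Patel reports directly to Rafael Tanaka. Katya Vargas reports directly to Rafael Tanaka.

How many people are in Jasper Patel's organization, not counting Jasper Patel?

3

Jasper Patel directly manages Zaid Garcia, Dmitri Zhou. Under Zaid Garcia: Grace Okafor (1). Dmitri Zhou has no reports. So Jasper Patel's organization is 2 direct reports plus everyone under them: 2 + 1 = 3.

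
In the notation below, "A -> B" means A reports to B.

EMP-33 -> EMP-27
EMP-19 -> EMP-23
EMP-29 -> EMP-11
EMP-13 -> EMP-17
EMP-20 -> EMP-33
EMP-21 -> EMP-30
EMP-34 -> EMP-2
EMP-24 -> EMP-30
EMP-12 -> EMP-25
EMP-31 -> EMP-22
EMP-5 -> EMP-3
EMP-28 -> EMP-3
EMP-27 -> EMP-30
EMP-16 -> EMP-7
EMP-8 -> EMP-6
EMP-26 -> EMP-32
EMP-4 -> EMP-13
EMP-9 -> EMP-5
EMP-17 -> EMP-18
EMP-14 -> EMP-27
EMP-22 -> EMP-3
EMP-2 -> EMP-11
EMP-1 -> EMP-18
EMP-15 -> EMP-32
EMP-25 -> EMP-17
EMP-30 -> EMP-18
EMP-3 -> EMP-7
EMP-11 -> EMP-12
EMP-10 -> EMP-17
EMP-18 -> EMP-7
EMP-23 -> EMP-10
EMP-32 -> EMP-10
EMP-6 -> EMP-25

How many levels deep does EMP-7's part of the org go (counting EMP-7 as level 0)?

7

The longest chain under EMP-7 runs EMP-7 → EMP-18 → EMP-17 → EMP-25 → EMP-12 → EMP-11 → EMP-2 → EMP-34, which is 7 levels below EMP-7.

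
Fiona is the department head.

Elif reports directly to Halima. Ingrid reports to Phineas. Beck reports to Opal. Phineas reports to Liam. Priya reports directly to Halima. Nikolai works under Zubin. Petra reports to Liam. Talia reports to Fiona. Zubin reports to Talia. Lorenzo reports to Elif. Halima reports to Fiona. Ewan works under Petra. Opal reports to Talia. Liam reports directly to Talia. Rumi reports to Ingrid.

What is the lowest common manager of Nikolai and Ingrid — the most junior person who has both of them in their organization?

Nikolai's chain of managers is Zubin, Talia, Fiona. Ingrid's chain of managers is Phineas, Liam, Talia, Fiona. The first manager that appears in both chains is Talia.

Talia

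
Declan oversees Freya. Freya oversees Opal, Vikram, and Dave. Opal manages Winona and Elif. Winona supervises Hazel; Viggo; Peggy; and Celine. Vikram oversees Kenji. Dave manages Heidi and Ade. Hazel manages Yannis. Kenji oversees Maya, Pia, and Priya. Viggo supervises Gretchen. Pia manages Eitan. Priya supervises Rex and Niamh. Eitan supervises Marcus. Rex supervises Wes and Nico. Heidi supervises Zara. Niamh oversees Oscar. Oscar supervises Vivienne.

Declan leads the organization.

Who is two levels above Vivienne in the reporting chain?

Vivienne reports to Oscar, and Oscar reports to Niamh. So Vivienne's skip-level manager is Niamh.

Niamh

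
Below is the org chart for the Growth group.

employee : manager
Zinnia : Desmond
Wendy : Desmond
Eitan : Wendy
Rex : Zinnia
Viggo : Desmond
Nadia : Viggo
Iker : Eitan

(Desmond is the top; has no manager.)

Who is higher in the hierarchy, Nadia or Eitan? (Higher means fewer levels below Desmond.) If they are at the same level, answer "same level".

Both Nadia and Eitan are 2 levels below Desmond.

same level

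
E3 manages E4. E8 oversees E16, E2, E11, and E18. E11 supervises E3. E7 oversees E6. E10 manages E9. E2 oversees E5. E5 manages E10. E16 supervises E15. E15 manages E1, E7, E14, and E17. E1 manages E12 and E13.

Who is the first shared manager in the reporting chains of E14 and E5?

E8

E14's chain of managers is E15, E16, E8. E5's chain of managers is E2, E8. The first manager that appears in both chains is E8.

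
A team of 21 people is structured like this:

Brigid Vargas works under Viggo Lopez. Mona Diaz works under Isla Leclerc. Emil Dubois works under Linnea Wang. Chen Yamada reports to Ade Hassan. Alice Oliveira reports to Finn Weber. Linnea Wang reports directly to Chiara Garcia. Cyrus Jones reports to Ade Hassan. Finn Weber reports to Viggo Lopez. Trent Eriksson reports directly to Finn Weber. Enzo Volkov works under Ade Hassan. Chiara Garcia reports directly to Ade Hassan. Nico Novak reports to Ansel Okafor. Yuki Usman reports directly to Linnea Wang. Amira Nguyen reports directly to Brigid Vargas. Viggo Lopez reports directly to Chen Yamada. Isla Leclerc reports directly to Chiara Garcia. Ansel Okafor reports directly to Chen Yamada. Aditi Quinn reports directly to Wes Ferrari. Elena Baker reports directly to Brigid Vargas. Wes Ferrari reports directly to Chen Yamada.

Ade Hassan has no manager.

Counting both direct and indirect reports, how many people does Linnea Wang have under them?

2

Linnea Wang directly manages Emil Dubois, Yuki Usman. Emil Dubois has no reports. Yuki Usman has no reports. So Linnea Wang's organization is 2 direct reports plus everyone under them: 1 + 1 = 2.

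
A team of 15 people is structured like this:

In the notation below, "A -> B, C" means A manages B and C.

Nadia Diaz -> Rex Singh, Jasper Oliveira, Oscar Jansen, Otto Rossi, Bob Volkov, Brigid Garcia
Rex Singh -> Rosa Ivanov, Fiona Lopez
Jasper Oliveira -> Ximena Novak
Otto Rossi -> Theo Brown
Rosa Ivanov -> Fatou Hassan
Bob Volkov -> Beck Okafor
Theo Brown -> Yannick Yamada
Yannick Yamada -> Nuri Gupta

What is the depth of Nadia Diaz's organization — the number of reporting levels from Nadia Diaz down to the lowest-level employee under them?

4

The longest chain under Nadia Diaz runs Nadia Diaz → Otto Rossi → Theo Brown → Yannick Yamada → Nuri Gupta, which is 4 levels below Nadia Diaz.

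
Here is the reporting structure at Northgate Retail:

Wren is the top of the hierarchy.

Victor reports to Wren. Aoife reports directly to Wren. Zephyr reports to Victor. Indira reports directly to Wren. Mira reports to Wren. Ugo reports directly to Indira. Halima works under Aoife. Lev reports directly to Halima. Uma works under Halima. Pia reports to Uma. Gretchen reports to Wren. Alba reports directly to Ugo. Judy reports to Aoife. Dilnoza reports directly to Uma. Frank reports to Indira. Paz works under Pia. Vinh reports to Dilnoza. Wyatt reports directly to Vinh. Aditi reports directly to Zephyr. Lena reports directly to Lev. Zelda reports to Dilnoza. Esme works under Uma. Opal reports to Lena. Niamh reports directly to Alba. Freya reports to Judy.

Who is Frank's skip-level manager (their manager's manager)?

Frank reports to Indira, and Indira reports to Wren. So Frank's skip-level manager is Wren.

Wren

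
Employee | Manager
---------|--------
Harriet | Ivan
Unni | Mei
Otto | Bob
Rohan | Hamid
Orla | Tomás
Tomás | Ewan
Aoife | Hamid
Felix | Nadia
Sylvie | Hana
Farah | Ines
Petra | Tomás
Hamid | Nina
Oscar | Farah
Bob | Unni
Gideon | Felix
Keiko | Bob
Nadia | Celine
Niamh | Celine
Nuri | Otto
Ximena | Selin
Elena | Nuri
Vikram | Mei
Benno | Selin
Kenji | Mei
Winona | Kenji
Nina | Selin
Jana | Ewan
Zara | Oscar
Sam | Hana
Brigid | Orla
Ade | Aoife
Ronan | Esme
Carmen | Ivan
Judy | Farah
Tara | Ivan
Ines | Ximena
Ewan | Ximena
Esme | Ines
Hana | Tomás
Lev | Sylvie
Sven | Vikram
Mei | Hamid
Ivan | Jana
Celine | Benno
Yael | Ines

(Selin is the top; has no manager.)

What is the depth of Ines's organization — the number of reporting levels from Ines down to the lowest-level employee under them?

The longest chain under Ines runs Ines → Farah → Oscar → Zara, which is 3 levels below Ines.

3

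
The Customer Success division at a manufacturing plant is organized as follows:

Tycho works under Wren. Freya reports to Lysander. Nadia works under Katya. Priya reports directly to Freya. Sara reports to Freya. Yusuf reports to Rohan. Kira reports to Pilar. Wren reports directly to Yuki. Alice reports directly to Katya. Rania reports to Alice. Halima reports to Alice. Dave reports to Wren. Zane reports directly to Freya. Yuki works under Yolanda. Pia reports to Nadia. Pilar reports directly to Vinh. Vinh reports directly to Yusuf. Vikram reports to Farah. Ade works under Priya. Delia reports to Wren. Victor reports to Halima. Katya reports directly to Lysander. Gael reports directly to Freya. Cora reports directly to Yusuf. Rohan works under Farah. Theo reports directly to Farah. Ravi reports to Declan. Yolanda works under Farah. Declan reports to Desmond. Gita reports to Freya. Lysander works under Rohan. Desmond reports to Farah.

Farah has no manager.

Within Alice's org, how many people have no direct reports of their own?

The people in Alice's organization with no one reporting to them are Rania, Victor. That is 2.

2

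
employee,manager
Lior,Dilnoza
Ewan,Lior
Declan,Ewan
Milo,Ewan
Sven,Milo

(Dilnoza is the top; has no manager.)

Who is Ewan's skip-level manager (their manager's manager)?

Dilnoza

Ewan reports to Lior, and Lior reports to Dilnoza. So Ewan's skip-level manager is Dilnoza.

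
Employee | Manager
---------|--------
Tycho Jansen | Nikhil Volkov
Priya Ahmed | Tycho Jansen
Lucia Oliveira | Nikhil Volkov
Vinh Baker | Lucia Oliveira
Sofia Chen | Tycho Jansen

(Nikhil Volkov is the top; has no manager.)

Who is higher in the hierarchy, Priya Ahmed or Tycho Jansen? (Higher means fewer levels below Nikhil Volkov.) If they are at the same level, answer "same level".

Tycho Jansen

Priya Ahmed is 2 levels below Nikhil Volkov; Tycho Jansen is 1. Tycho Jansen is higher.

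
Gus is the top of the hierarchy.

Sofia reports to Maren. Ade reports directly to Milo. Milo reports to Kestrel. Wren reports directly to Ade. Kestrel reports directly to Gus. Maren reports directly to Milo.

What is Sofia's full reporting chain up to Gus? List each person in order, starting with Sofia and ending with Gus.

Sofia reports to Maren. Maren reports to Milo. Milo reports to Kestrel. Kestrel reports to Gus. Gus is at the top.

Sofia -> Maren -> Milo -> Kestrel -> Gus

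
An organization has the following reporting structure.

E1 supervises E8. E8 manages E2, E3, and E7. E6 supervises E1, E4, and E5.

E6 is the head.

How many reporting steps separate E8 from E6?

2

Chain from E8 up to E6: E8 → E1 → E6. That is 2 steps up, so E8 is 2 levels below E6.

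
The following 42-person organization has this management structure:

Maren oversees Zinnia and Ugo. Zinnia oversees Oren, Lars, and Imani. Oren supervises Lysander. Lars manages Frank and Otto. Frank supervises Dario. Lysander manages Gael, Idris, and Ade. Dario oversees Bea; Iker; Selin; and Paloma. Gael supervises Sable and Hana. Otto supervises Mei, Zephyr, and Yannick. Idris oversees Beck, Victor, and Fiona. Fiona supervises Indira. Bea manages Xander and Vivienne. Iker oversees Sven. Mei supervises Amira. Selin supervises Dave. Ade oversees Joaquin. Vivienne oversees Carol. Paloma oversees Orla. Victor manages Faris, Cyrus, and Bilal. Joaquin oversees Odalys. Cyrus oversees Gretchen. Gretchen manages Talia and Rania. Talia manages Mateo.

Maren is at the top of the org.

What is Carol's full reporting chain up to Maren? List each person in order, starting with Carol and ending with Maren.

Carol -> Vivienne -> Bea -> Dario -> Frank -> Lars -> Zinnia -> Maren

Carol reports to Vivienne. Vivienne reports to Bea. Bea reports to Dario. Dario reports to Frank. Frank reports to Lars. Lars reports to Zinnia. Zinnia reports to Maren. Maren is at the top.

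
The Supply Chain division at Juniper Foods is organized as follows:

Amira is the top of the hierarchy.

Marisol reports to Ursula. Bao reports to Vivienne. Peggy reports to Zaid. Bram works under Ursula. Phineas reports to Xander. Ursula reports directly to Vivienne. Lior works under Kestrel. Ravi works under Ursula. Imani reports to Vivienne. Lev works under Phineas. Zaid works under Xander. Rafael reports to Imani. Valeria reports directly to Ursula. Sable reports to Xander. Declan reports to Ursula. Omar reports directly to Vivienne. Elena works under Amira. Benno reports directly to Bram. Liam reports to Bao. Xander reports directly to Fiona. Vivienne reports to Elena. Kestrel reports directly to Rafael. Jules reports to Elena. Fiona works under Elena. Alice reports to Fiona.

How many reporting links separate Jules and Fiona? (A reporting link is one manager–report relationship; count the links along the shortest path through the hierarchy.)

Jules is 1 level below Elena, and Fiona is 1 level below Elena (their lowest common manager). The shortest path runs up from Jules to Elena and back down to Fiona: 1 + 1 = 2 links.

2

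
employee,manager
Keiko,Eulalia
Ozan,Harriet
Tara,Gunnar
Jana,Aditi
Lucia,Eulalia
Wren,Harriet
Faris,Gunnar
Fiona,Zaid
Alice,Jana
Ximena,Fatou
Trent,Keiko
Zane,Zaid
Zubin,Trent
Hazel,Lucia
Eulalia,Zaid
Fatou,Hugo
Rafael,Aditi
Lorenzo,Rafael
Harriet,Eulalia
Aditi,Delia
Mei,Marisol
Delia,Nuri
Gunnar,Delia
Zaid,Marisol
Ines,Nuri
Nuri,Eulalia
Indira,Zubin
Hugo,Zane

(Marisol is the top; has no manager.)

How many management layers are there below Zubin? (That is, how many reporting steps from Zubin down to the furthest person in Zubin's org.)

1

The longest chain under Zubin runs Zubin → Indira, which is 1 level below Zubin.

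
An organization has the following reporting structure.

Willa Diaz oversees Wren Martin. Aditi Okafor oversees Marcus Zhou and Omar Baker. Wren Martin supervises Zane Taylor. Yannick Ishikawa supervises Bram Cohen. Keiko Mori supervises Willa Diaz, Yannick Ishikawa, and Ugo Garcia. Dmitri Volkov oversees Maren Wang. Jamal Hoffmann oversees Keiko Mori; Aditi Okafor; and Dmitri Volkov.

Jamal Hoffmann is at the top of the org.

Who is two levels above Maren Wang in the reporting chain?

Jamal Hoffmann

Maren Wang reports to Dmitri Volkov, and Dmitri Volkov reports to Jamal Hoffmann. So Maren Wang's skip-level manager is Jamal Hoffmann.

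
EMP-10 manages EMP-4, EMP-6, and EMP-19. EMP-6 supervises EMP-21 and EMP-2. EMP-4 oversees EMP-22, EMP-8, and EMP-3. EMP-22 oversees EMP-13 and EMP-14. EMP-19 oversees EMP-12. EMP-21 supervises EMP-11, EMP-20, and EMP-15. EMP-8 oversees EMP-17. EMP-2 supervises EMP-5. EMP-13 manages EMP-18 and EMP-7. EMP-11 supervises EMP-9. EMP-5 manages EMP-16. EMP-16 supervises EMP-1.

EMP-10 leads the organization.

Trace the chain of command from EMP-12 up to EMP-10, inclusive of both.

EMP-12 reports to EMP-19. EMP-19 reports to EMP-10. EMP-10 is at the top.

EMP-12 -> EMP-19 -> EMP-10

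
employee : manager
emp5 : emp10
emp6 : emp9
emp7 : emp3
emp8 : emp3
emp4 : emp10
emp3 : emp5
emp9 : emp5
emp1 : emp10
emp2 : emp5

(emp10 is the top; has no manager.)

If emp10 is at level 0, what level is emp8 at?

Chain from emp8 up to emp10: emp8 → emp3 → emp5 → emp10. That is 3 steps up, so emp8 is 3 levels below emp10.

3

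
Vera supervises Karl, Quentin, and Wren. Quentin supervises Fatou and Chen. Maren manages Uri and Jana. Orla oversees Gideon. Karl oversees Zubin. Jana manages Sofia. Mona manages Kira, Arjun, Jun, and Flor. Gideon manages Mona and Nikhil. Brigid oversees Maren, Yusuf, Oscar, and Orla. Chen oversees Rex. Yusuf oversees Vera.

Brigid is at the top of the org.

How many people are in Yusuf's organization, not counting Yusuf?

Yusuf directly manages Vera. Under Vera: Wren, Quentin, Fatou, Chen, Rex, Karl, Zubin (7). That's 8 in total.

8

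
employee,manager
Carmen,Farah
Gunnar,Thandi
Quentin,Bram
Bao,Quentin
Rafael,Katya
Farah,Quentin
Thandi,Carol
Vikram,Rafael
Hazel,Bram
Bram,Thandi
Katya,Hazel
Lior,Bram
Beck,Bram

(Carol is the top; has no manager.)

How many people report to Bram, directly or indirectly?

Bram directly manages Quentin, Lior, Hazel, Beck. Under Quentin: Bao, Farah, Carmen (3). Lior has no reports. Under Hazel: Katya, Rafael, Vikram (3). Beck has no reports. So Bram's organization is 4 direct reports plus everyone under them: 4 + 1 + 4 + 1 = 10.

10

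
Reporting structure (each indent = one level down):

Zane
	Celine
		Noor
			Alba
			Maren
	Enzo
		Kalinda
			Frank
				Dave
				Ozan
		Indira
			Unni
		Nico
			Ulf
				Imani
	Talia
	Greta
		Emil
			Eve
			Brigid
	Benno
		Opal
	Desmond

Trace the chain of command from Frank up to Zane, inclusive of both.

Frank -> Kalinda -> Enzo -> Zane

Frank reports to Kalinda. Kalinda reports to Enzo. Enzo reports to Zane. Zane is at the top.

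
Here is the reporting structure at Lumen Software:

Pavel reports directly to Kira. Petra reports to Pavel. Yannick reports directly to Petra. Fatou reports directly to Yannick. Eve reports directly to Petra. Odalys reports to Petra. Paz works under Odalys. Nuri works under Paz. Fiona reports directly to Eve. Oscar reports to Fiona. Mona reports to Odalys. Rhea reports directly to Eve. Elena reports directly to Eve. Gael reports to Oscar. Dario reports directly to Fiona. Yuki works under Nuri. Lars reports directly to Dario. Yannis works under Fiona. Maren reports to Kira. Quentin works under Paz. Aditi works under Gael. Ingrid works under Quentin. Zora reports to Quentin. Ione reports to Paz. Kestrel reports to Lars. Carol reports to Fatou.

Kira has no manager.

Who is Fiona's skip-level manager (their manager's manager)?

Petra

Fiona reports to Eve, and Eve reports to Petra. So Fiona's skip-level manager is Petra.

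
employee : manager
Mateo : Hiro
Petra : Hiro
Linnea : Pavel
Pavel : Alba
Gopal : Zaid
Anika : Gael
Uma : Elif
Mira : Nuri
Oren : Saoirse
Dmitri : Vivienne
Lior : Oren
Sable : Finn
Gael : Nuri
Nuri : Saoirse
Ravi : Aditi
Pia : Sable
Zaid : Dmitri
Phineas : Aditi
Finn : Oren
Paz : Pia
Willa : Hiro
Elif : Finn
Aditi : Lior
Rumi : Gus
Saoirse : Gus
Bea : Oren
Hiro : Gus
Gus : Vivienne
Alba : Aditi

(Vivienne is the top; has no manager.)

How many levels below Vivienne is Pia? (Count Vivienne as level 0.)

6

Chain from Pia up to Vivienne: Pia → Sable → Finn → Oren → Saoirse → Gus → Vivienne. That is 6 steps up, so Pia is 6 levels below Vivienne.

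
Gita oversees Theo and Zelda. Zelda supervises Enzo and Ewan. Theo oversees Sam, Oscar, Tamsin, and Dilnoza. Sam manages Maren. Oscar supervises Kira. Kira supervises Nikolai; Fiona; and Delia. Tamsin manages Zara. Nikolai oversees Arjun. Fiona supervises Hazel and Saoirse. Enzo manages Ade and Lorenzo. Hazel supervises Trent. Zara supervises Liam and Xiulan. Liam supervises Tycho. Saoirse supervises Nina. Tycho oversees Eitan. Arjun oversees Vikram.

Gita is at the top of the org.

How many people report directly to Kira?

Kira directly manages Nikolai, Fiona, Delia. That is 3 direct reports.

3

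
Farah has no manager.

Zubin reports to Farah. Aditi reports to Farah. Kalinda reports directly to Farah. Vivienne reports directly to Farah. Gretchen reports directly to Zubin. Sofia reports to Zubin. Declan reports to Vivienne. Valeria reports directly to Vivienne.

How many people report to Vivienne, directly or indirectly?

Vivienne directly manages Declan, Valeria. Declan has no reports. Valeria has no reports. So Vivienne's organization is 2 direct reports plus everyone under them: 1 + 1 = 2.

2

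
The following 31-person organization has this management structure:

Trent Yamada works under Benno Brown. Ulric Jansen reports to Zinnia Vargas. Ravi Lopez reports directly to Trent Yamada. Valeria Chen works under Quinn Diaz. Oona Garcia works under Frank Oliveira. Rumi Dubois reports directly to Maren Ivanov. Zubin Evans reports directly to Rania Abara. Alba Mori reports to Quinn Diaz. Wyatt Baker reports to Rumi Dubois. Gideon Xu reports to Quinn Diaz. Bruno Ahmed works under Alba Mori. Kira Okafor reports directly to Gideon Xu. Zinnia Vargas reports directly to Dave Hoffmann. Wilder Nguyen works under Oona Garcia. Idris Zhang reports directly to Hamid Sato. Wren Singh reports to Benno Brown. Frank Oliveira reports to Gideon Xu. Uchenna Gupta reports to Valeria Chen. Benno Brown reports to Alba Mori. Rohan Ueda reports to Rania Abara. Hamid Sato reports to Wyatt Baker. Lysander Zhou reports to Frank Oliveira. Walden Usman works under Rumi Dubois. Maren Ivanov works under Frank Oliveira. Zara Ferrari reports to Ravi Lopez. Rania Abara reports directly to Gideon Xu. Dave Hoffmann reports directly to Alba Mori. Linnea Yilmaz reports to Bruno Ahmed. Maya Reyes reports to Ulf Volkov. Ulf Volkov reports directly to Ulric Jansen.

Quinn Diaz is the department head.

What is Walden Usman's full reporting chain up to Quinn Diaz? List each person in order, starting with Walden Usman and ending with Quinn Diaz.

Walden Usman reports to Rumi Dubois. Rumi Dubois reports to Maren Ivanov. Maren Ivanov reports to Frank Oliveira. Frank Oliveira reports to Gideon Xu. Gideon Xu reports to Quinn Diaz. Quinn Diaz is at the top.

Walden Usman -> Rumi Dubois -> Maren Ivanov -> Frank Oliveira -> Gideon Xu -> Quinn Diaz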